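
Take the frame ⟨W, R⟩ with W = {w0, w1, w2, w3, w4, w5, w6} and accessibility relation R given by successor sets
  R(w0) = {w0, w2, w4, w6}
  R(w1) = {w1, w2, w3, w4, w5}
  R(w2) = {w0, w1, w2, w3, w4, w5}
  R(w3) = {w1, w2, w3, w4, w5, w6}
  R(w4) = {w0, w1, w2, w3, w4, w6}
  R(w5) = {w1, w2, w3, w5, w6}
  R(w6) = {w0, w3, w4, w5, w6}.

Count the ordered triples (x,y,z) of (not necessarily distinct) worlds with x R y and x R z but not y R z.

Enumerating: (w0,w2,w6), (w0,w6,w2), (w1,w4,w5), (w1,w5,w4), (w2,w0,w1), (w2,w0,w3), (w2,w0,w5), (w2,w1,w0), (w2,w3,w0), (w2,w4,w5), (w2,w5,w0), (w2,w5,w4), … and 24 more.
Total: 36.

36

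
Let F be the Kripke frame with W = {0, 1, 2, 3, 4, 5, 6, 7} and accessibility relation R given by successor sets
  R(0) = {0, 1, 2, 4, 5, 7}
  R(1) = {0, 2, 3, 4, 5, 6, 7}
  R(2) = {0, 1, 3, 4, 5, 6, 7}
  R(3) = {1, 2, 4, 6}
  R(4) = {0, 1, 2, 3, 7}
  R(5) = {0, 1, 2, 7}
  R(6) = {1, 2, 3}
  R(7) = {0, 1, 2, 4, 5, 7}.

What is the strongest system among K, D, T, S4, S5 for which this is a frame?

Serial (axiom D): yes — every world has a successor (e.g. 0 R 0).
Reflexive (axiom T): no — 1 is not related to itself.
Transitive (axiom 4): no — 0 R 1 and 1 R 3, but not 0 R 3.
Euclidean (axiom 5): no — 0 R 4 and 0 R 5, but not 4 R 5.
So F validates K, D; T would additionally require R to be reflexive. The strongest is D.

D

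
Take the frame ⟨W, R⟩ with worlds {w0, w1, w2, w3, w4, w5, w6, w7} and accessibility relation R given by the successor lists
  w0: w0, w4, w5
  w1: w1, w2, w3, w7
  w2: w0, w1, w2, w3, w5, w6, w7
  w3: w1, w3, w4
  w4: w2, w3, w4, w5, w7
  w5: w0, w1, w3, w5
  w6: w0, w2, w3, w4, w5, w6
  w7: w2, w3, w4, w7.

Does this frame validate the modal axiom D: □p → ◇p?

The schema D characterises exactly the serial frames.
Serial: yes — every world has a successor (e.g. w0 R w0).

Yes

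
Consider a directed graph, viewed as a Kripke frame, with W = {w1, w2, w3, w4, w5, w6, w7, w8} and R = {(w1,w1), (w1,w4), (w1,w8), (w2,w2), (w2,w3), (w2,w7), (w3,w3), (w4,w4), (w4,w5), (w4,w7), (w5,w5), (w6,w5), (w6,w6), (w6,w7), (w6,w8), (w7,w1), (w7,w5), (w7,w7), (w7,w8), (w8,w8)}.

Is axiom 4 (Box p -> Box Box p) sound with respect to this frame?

No

Axiom 4 corresponds to the accessibility relation being transitive.
Transitive: no — w1 R w4 and w4 R w5, but not w1 R w5.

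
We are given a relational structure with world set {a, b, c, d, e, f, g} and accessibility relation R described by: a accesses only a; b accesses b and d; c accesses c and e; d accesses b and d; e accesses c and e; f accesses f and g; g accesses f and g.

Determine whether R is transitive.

Yes

Transitive: yes — every two-step R-path is closed by a direct edge.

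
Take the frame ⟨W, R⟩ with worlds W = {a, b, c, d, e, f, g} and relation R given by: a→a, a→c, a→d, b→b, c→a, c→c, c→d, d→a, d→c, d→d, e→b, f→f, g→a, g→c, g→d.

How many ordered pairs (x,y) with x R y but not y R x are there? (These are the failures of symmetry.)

Enumerating: (e,b), (g,a), (g,c), (g,d).

4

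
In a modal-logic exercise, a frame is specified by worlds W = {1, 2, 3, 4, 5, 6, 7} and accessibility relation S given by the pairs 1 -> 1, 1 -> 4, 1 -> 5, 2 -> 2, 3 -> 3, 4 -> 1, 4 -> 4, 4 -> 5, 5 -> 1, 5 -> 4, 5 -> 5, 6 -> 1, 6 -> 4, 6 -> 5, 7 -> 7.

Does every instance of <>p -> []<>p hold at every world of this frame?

Yes

The schema 5 characterises exactly the Euclidean frames.
Euclidean: yes — any two successors of a common world are S-related.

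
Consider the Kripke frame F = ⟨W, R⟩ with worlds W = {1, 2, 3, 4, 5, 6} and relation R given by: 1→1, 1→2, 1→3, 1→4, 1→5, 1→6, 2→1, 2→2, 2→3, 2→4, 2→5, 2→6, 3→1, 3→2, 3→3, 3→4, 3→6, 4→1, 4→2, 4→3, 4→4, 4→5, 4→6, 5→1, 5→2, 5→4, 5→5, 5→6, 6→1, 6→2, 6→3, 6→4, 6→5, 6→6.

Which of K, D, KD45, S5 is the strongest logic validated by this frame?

Serial (axiom D): yes — every world has a successor (e.g. 1 R 1).
Euclidean (axiom 5): no — 1 R 3 and 1 R 5, but not 3 R 5.
Transitive (axiom 4): no — 3 R 1 and 1 R 5, but not 3 R 5.
Reflexive (axiom T): yes — every world is R-related to itself.
So F validates K, D; KD45 would additionally require R to be Euclidean and transitive. The strongest is D.

D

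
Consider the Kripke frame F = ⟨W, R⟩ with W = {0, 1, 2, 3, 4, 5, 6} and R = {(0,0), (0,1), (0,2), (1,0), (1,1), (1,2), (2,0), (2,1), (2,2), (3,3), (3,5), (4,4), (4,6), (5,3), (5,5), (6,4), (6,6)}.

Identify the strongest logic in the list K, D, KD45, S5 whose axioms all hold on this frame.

S5

Serial (axiom D): yes — every world has a successor (e.g. 0 R 0).
Euclidean (axiom 5): yes — any two successors of a common world are R-related.
Transitive (axiom 4): yes — every two-step R-path is closed by a direct edge.
Reflexive (axiom T): yes — every world is R-related to itself.
So F validates K, D, KD45, S5. The strongest is S5.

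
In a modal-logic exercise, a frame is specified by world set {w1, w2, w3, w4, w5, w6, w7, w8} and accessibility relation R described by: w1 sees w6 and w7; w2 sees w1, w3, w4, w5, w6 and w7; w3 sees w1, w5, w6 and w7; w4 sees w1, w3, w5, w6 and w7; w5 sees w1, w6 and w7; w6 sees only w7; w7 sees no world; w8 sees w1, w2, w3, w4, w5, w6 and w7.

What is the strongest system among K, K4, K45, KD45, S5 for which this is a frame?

K4

Transitive (axiom 4): yes — every two-step R-path is closed by a direct edge.
Euclidean (axiom 5): no — w1 R w7 and w1 R w6, but not w7 R w6.
Serial (axiom D): no — w7 has no R-successor.
Reflexive (axiom T): no — w1 is not related to itself.
So F validates K, K4; K45 would additionally require R to be Euclidean. The strongest is K4.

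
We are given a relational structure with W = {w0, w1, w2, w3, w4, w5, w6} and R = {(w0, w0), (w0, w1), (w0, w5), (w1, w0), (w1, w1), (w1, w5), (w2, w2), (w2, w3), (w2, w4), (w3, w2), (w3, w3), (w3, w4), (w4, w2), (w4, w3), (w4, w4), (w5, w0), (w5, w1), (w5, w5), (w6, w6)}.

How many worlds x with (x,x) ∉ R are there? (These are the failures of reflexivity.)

R is reflexive; there are no such worlds.

0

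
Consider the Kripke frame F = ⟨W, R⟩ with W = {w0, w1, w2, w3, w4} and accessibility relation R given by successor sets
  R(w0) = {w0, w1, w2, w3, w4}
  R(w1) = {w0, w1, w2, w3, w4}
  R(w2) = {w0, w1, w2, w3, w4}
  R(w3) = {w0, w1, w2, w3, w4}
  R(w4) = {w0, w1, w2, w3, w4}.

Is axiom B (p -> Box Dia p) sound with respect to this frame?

Yes

Axiom B corresponds to the accessibility relation being symmetric.
Symmetric: yes — every pair in R has its reverse in R.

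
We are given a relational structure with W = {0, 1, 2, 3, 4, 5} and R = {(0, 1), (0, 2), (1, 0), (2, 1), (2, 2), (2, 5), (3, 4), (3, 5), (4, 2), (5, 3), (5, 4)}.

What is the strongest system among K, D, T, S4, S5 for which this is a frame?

D

Serial (axiom D): yes — every world has a successor (e.g. 0 R 1).
Reflexive (axiom T): no — 0 is not related to itself.
Transitive (axiom 4): no — 0 R 2 and 2 R 5, but not 0 R 5.
Euclidean (axiom 5): no — 0 R 1 and 0 R 2, but not 1 R 2.
So F validates K, D; T would additionally require R to be reflexive. The strongest is D.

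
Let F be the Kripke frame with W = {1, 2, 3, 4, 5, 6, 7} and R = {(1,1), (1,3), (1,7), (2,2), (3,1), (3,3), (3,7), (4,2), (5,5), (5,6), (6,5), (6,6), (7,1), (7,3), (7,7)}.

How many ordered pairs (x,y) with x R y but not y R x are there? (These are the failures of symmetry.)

Enumerating: (4,2).

1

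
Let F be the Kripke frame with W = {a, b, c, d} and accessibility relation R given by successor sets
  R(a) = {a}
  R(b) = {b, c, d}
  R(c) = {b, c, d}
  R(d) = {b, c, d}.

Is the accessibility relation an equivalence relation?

Yes

Reflexive: yes — every world is R-related to itself.
Symmetric: yes — every pair in R has its reverse in R.
Transitive: yes — every two-step R-path is closed by a direct edge.
So R is an equivalence relation.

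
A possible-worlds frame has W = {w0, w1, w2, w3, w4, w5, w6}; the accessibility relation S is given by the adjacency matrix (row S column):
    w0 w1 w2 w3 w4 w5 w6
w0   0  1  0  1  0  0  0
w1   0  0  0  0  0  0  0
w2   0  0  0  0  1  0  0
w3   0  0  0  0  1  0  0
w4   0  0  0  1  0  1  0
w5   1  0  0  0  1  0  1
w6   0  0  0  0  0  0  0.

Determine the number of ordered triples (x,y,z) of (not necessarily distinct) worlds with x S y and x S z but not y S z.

19

Enumerating: (w0,w1,w1), (w0,w1,w3), (w0,w3,w1), (w0,w3,w3), (w2,w4,w4), (w3,w4,w4), (w4,w3,w3), (w4,w3,w5), (w4,w5,w3), (w4,w5,w5), (w5,w0,w0), (w5,w0,w4), … and 7 more.
Total: 19.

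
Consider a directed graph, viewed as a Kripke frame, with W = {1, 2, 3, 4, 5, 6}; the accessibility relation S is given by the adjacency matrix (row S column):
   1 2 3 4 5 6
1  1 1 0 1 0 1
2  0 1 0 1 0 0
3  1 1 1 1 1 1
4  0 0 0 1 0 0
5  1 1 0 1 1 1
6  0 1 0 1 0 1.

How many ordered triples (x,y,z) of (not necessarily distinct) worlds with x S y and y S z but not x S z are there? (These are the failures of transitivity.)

0

S is transitive; there are no such tuples.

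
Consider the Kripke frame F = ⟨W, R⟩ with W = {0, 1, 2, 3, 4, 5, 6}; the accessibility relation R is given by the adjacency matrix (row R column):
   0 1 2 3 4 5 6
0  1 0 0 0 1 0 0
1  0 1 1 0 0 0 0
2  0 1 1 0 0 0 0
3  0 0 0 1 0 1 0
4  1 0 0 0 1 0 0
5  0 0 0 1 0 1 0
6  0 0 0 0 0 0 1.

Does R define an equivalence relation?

Yes

Reflexive: yes — every world is R-related to itself.
Symmetric: yes — every pair in R has its reverse in R.
Transitive: yes — every two-step R-path is closed by a direct edge.
So R is an equivalence relation.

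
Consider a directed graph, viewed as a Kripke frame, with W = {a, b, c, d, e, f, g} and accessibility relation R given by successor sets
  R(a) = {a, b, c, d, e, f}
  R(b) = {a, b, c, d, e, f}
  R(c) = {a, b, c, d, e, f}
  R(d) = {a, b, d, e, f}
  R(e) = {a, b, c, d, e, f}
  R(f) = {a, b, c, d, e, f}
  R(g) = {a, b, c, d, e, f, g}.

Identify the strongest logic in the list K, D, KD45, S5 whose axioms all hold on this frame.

D

Serial (axiom D): yes — every world has a successor (e.g. a R a).
Euclidean (axiom 5): no — a R d and a R c, but not d R c.
Transitive (axiom 4): no — d R a and a R c, but not d R c.
Reflexive (axiom T): yes — every world is R-related to itself.
So F validates K, D; KD45 would additionally require R to be Euclidean and transitive. The strongest is D.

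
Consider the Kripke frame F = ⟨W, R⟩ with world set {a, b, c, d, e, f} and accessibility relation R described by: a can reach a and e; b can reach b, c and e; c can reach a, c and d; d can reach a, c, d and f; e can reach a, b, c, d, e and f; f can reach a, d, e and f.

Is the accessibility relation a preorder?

Reflexive: yes — every world is R-related to itself.
Transitive: no — a R e and e R b, but not a R b.
So R is not a preorder.

No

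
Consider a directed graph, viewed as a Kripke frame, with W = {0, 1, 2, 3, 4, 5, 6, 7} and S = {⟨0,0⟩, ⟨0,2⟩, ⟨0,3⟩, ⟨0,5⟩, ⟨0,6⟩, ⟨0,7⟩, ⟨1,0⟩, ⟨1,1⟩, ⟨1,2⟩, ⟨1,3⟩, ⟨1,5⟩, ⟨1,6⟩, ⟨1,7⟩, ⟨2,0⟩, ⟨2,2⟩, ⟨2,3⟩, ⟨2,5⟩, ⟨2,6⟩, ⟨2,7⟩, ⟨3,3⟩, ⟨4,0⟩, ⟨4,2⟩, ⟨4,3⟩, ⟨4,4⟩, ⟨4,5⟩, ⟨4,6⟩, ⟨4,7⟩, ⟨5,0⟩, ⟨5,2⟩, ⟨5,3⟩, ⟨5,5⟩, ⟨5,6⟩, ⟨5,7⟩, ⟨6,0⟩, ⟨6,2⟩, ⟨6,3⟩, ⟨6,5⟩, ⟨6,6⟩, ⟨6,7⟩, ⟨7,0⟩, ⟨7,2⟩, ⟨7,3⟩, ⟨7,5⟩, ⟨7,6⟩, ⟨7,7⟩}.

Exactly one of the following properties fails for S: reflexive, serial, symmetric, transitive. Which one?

Reflexive: yes — every world is S-related to itself.
Serial: yes — every world has a successor (e.g. 0 S 0).
Symmetric: no — 0 S 3 but not 3 S 0.
Transitive: yes — every two-step S-path is closed by a direct edge.
Only symmetric fails.

symmetric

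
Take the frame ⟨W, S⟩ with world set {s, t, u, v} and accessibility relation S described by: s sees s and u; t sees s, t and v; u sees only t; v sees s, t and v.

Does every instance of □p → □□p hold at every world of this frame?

Axiom 4 corresponds to the accessibility relation being transitive.
Transitive: no — s S u and u S t, but not s S t.

No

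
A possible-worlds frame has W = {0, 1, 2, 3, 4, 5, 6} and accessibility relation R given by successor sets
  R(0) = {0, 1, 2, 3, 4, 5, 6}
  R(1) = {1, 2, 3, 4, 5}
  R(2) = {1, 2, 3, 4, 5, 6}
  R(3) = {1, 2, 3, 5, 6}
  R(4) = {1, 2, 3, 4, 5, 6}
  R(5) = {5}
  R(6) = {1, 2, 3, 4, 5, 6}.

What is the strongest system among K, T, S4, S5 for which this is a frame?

Reflexive (axiom T): yes — every world is R-related to itself.
Transitive (axiom 4): no — 1 R 2 and 2 R 6, but not 1 R 6.
Euclidean (axiom 5): no — 0 R 1 and 0 R 6, but not 1 R 6.
So F validates K, T; S4 would additionally require R to be transitive. The strongest is T.

T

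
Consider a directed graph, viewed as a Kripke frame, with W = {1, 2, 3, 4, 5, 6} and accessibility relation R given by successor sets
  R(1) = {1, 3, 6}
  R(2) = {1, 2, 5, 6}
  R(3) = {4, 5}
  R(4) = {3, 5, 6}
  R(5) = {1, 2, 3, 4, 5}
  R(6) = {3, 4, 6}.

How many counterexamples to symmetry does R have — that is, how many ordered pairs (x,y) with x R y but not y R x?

Enumerating: (1,3), (1,6), (2,1), (2,6), (5,1), (6,3).

6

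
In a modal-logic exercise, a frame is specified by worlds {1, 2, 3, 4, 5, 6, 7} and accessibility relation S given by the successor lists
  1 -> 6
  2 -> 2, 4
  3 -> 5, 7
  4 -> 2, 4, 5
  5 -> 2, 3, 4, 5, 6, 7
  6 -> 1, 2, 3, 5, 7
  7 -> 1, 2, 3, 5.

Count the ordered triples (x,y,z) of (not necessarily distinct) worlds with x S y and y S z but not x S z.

28

Enumerating: (1,6,1), (1,6,2), (1,6,3), (1,6,5), (1,6,7), (2,4,5), (3,5,2), (3,5,3), (3,5,4), (3,5,6), (3,7,1), (3,7,2), … and 16 more.
Total: 28.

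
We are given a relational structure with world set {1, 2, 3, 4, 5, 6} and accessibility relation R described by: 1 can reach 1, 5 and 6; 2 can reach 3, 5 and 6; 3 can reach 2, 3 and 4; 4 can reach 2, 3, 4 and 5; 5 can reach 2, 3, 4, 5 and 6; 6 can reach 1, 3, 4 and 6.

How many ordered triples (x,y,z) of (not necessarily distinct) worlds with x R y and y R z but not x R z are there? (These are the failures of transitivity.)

21

Enumerating: (1,5,2), (1,5,3), (1,5,4), (1,6,3), (1,6,4), (2,3,2), (2,3,4), (2,5,2), (2,5,4), (2,6,1), (2,6,4), (3,2,5), … and 9 more.
Total: 21.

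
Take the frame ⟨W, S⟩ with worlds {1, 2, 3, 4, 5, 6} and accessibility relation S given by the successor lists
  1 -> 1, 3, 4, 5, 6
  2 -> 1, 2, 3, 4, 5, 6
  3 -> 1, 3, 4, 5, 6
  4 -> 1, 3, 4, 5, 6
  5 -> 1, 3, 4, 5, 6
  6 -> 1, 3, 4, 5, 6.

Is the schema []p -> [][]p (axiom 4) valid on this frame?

Yes

Axiom 4 corresponds to the accessibility relation being transitive.
Transitive: yes — every two-step S-path is closed by a direct edge.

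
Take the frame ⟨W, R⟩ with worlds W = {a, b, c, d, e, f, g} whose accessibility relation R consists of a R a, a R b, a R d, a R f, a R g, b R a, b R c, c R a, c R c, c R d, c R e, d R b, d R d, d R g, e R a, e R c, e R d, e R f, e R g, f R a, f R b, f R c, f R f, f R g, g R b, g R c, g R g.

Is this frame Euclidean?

Euclidean: no — a R b and a R d, but not b R d.

No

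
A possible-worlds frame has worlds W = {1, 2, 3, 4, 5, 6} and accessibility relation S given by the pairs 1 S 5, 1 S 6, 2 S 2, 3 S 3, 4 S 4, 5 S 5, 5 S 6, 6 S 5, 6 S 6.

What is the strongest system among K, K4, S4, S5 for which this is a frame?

K4

Transitive (axiom 4): yes — every two-step S-path is closed by a direct edge.
Reflexive (axiom T): no — 1 is not related to itself.
Euclidean (axiom 5): yes — any two successors of a common world are S-related.
So F validates K, K4; S4 would additionally require S to be reflexive. The strongest is K4.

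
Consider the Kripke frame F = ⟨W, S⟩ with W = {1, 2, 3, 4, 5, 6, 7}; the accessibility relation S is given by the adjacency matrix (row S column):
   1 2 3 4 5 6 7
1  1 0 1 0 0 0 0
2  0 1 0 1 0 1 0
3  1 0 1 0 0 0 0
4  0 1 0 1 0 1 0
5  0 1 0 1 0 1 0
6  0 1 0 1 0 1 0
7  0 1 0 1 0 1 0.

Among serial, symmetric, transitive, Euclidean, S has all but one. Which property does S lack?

symmetric

Serial: yes — every world has a successor (e.g. 1 S 1).
Symmetric: no — 5 S 2 but not 2 S 5.
Transitive: yes — every two-step S-path is closed by a direct edge.
Euclidean: yes — any two successors of a common world are S-related.
Only symmetric fails.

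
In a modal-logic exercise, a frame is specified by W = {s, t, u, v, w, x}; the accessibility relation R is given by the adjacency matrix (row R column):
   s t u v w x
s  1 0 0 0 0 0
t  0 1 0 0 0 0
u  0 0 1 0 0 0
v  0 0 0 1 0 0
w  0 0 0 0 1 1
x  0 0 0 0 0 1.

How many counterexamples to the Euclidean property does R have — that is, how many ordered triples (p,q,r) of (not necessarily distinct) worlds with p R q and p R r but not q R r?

Enumerating: (w,x,w).

1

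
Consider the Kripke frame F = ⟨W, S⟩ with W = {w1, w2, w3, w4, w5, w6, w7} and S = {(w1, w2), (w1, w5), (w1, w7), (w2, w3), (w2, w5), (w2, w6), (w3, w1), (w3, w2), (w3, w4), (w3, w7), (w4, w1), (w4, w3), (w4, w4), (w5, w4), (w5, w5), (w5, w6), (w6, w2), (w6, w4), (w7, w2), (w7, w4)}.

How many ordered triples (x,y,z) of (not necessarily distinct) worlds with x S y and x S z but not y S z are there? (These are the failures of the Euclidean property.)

37

Enumerating: (w1,w2,w2), (w1,w2,w7), (w1,w5,w2), (w1,w5,w7), (w1,w7,w5), (w1,w7,w7), (w2,w3,w3), (w2,w3,w5), (w2,w3,w6), (w2,w5,w3), (w2,w6,w3), (w2,w6,w5), … and 25 more.
Total: 37.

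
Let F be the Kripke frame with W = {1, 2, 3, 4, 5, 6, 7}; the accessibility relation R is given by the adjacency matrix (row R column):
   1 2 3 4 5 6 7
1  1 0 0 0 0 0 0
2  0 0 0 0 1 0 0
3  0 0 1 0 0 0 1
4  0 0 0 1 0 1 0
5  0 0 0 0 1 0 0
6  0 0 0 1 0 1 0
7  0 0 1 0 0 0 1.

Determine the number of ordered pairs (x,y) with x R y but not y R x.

1

Enumerating: (2,5).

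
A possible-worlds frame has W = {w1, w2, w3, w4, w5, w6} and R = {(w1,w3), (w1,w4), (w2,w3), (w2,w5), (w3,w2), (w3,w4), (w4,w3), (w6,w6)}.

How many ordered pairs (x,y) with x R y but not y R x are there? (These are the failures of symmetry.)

Enumerating: (w1,w3), (w1,w4), (w2,w5).

3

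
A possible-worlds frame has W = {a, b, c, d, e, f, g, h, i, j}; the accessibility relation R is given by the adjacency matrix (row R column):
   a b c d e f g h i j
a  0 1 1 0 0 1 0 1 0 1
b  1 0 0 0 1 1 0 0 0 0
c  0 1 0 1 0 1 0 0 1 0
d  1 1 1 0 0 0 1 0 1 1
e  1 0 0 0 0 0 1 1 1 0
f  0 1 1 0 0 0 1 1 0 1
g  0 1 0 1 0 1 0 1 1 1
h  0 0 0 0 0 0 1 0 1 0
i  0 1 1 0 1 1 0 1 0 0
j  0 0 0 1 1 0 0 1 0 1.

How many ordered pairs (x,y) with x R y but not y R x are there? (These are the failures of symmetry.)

21

Enumerating: (a,c), (a,f), (a,h), (a,j), (b,e), (c,b), (d,a), (d,b), (d,i), (e,a), (e,g), (e,h), … and 9 more.
Total: 21.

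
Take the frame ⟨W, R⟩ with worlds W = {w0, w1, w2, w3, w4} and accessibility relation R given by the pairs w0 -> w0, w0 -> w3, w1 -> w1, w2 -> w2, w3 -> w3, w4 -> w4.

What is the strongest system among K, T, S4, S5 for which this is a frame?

Reflexive (axiom T): yes — every world is R-related to itself.
Transitive (axiom 4): yes — every two-step R-path is closed by a direct edge.
Euclidean (axiom 5): no — w0 R w3 and w0 R w0, but not w3 R w0.
So F validates K, T, S4; S5 would additionally require R to be Euclidean. The strongest is S4.

S4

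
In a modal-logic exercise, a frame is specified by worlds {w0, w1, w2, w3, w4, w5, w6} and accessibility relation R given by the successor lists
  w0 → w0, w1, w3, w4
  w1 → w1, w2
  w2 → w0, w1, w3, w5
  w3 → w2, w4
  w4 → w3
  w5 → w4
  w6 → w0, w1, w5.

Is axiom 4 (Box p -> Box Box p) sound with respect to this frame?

The schema 4 characterises exactly the transitive frames.
Transitive: no — w0 R w1 and w1 R w2, but not w0 R w2.

No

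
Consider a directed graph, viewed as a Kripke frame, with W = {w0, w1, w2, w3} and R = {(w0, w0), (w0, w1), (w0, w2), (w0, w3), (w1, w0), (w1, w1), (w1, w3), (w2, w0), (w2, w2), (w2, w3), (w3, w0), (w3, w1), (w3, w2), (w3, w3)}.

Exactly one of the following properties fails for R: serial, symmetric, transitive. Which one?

Serial: yes — every world has a successor (e.g. w0 R w0).
Symmetric: yes — every pair in R has its reverse in R.
Transitive: no — w1 R w0 and w0 R w2, but not w1 R w2.
Only transitive fails.

transitive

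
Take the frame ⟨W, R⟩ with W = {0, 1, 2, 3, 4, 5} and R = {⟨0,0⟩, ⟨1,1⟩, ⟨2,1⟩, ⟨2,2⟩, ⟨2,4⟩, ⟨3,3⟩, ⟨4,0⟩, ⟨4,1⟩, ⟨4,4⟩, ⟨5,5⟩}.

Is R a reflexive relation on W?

Yes

Reflexive: yes — every world is R-related to itself.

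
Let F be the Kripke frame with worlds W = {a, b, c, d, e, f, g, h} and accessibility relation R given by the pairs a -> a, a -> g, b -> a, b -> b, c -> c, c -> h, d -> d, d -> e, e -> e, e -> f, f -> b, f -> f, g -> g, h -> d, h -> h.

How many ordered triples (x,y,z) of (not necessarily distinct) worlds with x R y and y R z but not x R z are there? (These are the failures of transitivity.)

Enumerating: (b,a,g), (c,h,d), (d,e,f), (e,f,b), (f,b,a), (h,d,e).

6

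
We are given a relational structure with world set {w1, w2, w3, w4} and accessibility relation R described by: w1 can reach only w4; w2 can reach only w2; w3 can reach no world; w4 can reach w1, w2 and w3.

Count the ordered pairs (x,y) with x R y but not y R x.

Enumerating: (w4,w2), (w4,w3).

2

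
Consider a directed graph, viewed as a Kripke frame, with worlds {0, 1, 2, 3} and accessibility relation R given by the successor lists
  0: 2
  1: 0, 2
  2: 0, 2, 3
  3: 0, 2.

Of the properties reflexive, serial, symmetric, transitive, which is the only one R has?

Reflexive: no — 0 is not related to itself.
Serial: yes — every world has a successor (e.g. 0 R 2).
Symmetric: no — 1 R 0 but not 0 R 1.
Transitive: no — 0 R 2 and 2 R 3, but not 0 R 3.
Only serial holds.

serial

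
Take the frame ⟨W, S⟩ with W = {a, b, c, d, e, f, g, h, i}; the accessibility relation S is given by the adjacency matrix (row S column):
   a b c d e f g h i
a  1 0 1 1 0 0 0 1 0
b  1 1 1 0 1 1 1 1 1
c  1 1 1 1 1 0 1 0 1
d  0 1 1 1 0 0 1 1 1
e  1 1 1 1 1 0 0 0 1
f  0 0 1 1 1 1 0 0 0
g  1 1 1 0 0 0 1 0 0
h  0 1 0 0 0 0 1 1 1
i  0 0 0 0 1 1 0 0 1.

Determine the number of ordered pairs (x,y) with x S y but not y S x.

Enumerating: (a,d), (a,h), (b,a), (b,f), (b,i), (c,i), (d,b), (d,g), (d,h), (d,i), (e,a), (e,d), … and 7 more.
Total: 19.

19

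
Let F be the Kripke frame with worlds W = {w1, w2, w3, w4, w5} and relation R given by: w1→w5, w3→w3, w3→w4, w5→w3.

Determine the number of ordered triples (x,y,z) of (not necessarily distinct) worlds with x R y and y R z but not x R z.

2

Enumerating: (w1,w5,w3), (w5,w3,w4).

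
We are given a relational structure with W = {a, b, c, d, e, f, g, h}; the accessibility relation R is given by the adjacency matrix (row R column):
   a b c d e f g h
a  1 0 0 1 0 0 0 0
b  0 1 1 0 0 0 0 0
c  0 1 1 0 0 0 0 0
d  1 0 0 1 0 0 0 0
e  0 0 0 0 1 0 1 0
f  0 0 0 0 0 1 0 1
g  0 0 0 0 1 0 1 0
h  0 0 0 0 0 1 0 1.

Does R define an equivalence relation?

Reflexive: yes — every world is R-related to itself.
Symmetric: yes — every pair in R has its reverse in R.
Transitive: yes — every two-step R-path is closed by a direct edge.
So R is an equivalence relation.

Yes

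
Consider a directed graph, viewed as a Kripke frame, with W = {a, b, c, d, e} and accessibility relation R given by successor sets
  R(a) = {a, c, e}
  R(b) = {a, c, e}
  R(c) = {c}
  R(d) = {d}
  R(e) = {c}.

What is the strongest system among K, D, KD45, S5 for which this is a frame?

Serial (axiom D): yes — every world has a successor (e.g. a R a).
Euclidean (axiom 5): no — a R c and a R e, but not c R e.
Transitive (axiom 4): yes — every two-step R-path is closed by a direct edge.
Reflexive (axiom T): no — b is not related to itself.
So F validates K, D; KD45 would additionally require R to be Euclidean. The strongest is D.

D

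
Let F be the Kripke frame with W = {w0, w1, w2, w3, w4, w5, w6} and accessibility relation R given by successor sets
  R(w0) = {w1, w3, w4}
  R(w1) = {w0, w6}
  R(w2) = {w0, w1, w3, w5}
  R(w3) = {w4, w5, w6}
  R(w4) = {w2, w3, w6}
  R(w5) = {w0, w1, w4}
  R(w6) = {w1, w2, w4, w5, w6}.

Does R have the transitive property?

Transitive: no — w0 R w1 and w1 R w6, but not w0 R w6.

No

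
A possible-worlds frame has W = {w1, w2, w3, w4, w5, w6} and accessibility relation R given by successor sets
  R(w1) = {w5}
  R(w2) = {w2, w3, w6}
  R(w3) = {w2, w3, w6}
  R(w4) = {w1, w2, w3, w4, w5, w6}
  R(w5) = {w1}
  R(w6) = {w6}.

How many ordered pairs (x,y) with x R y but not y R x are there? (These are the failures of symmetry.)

7

Enumerating: (w2,w6), (w3,w6), (w4,w1), (w4,w2), (w4,w3), (w4,w5), (w4,w6).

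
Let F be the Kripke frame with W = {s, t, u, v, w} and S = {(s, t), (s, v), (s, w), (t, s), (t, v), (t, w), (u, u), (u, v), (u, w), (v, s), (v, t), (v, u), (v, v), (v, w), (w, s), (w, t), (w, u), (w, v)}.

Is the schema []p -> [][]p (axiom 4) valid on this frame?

No

The schema 4 characterises exactly the transitive frames.
Transitive: no — s S v and v S u, but not s S u.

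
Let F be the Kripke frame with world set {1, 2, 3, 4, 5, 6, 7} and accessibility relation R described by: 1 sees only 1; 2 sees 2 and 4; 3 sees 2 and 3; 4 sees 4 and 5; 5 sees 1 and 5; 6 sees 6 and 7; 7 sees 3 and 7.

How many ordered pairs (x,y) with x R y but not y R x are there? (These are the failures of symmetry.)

Enumerating: (2,4), (3,2), (4,5), (5,1), (6,7), (7,3).

6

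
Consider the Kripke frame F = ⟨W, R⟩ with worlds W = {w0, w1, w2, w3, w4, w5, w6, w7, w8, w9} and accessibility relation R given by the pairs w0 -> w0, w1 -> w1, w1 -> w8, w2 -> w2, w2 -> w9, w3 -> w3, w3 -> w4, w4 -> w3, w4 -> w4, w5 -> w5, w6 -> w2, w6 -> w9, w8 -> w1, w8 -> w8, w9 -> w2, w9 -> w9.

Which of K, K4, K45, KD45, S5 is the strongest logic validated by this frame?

K45

Transitive (axiom 4): yes — every two-step R-path is closed by a direct edge.
Euclidean (axiom 5): yes — any two successors of a common world are R-related.
Serial (axiom D): no — w7 has no R-successor.
Reflexive (axiom T): no — w6 is not related to itself.
So F validates K, K4, K45; KD45 would additionally require R to be serial. The strongest is K45.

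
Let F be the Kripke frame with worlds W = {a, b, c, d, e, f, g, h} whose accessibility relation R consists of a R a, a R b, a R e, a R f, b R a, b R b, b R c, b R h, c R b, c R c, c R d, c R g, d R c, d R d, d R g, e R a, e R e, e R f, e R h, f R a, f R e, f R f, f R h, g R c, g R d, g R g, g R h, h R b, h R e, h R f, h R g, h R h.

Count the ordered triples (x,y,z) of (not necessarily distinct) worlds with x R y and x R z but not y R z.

Enumerating: (a,b,e), (a,b,f), (a,e,b), (a,f,b), (b,a,c), (b,a,h), (b,c,a), (b,c,h), (b,h,a), (b,h,c), (c,b,d), (c,b,g), … and 20 more.
Total: 32.

32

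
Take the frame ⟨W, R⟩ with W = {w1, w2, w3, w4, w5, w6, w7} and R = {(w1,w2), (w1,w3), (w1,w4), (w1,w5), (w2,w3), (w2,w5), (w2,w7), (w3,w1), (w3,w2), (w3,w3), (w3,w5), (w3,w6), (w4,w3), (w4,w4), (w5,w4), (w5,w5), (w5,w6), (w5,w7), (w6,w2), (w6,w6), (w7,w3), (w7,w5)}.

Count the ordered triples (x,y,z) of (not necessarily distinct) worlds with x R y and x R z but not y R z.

Enumerating: (w1,w2,w2), (w1,w2,w4), (w1,w3,w4), (w1,w4,w2), (w1,w4,w5), (w1,w5,w2), (w1,w5,w3), (w2,w3,w7), (w2,w5,w3), (w2,w7,w7), (w3,w1,w1), (w3,w1,w6), … and 22 more.
Total: 34.

34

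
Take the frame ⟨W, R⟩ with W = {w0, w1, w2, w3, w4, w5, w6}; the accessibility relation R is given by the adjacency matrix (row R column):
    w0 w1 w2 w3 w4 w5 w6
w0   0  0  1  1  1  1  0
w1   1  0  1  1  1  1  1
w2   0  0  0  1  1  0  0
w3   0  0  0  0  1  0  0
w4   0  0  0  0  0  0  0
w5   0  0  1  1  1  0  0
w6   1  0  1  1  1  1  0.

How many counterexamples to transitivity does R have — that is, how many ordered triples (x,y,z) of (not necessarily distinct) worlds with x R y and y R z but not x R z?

0

R is transitive; there are no such tuples.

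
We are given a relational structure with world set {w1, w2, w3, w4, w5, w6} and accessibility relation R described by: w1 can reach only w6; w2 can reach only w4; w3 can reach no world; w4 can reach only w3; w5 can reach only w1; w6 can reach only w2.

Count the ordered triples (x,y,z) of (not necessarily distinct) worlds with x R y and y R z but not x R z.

Enumerating: (w1,w6,w2), (w2,w4,w3), (w5,w1,w6), (w6,w2,w4).

4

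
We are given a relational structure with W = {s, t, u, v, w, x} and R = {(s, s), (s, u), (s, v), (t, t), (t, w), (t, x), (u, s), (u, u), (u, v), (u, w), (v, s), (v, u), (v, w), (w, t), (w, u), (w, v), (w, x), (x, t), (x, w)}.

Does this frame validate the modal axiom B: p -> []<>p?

Axiom B corresponds to the accessibility relation being symmetric.
Symmetric: yes — every pair in R has its reverse in R.

Yes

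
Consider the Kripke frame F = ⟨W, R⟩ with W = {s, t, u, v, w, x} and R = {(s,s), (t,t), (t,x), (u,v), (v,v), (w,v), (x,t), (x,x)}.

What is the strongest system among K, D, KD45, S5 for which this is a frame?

KD45

Serial (axiom D): yes — every world has a successor (e.g. s R s).
Euclidean (axiom 5): yes — any two successors of a common world are R-related.
Transitive (axiom 4): yes — every two-step R-path is closed by a direct edge.
Reflexive (axiom T): no — u is not related to itself.
So F validates K, D, KD45; S5 would additionally require R to be reflexive. The strongest is KD45.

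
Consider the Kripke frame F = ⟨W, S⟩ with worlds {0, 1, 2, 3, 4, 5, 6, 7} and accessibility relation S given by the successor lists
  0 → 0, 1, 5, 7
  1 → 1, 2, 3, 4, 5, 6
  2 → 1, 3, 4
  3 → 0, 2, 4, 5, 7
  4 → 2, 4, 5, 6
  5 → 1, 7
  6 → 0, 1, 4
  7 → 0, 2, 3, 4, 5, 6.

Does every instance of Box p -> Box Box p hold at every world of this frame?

Axiom 4 corresponds to the accessibility relation being transitive.
Transitive: no — 0 S 1 and 1 S 2, but not 0 S 2.

No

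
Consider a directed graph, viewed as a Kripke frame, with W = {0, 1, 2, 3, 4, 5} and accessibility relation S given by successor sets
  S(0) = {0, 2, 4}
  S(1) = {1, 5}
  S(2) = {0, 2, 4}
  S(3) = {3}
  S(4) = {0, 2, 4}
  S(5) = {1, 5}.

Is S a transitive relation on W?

Transitive: yes — every two-step S-path is closed by a direct edge.

Yes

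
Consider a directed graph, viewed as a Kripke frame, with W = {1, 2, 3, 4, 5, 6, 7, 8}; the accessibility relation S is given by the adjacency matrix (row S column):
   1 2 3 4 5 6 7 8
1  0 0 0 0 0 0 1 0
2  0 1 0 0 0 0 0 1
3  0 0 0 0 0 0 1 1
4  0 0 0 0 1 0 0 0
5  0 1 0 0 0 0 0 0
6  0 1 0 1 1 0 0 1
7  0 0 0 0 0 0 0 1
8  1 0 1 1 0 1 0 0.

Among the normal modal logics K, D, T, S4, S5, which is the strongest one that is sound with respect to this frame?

Serial (axiom D): yes — every world has a successor (e.g. 1 S 7).
Reflexive (axiom T): no — 1 is not related to itself.
Transitive (axiom 4): no — 1 S 7 and 7 S 8, but not 1 S 8.
Euclidean (axiom 5): no — 3 S 8 and 3 S 7, but not 8 S 7.
So F validates K, D; T would additionally require S to be reflexive. The strongest is D.

D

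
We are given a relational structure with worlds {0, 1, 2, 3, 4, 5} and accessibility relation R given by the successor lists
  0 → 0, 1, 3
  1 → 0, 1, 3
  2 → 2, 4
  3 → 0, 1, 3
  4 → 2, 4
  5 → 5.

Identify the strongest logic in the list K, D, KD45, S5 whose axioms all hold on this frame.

Serial (axiom D): yes — every world has a successor (e.g. 0 R 0).
Euclidean (axiom 5): yes — any two successors of a common world are R-related.
Transitive (axiom 4): yes — every two-step R-path is closed by a direct edge.
Reflexive (axiom T): yes — every world is R-related to itself.
So F validates K, D, KD45, S5. The strongest is S5.

S5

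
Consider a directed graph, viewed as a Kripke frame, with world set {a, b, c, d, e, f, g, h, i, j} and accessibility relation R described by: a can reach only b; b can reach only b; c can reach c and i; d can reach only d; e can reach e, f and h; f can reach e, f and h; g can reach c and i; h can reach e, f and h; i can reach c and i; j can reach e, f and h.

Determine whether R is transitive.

Yes

Transitive: yes — every two-step R-path is closed by a direct edge.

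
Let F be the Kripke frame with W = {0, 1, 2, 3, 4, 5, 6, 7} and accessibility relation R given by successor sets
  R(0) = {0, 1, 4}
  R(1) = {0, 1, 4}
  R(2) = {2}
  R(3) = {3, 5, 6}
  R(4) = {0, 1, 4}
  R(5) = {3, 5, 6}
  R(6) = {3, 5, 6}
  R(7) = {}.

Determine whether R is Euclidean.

Yes

Euclidean: yes — any two successors of a common world are R-related.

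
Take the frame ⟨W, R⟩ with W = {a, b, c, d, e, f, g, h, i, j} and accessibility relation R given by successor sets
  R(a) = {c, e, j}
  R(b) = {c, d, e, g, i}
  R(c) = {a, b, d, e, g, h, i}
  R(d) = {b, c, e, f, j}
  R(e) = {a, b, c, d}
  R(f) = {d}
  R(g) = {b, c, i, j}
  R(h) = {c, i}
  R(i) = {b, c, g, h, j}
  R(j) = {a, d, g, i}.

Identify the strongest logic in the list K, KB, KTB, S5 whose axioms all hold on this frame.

Symmetric (axiom B): yes — every pair in R has its reverse in R.
Reflexive (axiom T): no — a is not related to itself.
Euclidean (axiom 5): no — a R c and a R j, but not c R j.
So F validates K, KB; KTB would additionally require R to be reflexive. The strongest is KB.

KB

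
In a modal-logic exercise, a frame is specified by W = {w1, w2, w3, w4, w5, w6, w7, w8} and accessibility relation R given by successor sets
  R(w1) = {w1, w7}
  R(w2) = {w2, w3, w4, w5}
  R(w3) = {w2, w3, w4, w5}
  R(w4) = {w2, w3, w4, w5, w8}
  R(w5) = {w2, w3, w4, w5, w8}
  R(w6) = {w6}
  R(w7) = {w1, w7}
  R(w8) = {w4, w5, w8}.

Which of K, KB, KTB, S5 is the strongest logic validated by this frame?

KTB

Symmetric (axiom B): yes — every pair in R has its reverse in R.
Reflexive (axiom T): yes — every world is R-related to itself.
Euclidean (axiom 5): no — w4 R w2 and w4 R w8, but not w2 R w8.
So F validates K, KB, KTB; S5 would additionally require R to be Euclidean. The strongest is KTB.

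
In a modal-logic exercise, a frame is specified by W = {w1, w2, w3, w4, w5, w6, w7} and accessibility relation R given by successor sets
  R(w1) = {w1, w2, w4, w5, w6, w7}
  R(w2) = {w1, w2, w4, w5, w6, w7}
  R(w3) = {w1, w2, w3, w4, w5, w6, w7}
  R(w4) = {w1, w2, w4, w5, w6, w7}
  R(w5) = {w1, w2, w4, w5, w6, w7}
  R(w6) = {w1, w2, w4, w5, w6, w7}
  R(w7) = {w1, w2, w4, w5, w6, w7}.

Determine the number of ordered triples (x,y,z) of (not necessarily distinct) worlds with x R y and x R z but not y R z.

Enumerating: (w3,w1,w3), (w3,w2,w3), (w3,w4,w3), (w3,w5,w3), (w3,w6,w3), (w3,w7,w3).

6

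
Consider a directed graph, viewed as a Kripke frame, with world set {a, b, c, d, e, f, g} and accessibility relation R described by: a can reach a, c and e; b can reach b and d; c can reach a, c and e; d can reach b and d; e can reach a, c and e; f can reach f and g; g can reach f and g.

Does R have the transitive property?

Transitive: yes — every two-step R-path is closed by a direct edge.

Yes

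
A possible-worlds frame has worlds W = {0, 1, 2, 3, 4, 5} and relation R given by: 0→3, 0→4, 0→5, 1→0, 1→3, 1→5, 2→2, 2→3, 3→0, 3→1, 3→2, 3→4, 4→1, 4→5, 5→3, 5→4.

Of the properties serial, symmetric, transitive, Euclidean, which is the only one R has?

serial

Serial: yes — every world has a successor (e.g. 0 R 3).
Symmetric: no — 0 R 4 but not 4 R 0.
Transitive: no — 0 R 3 and 3 R 1, but not 0 R 1.
Euclidean: no — 0 R 3 and 0 R 5, but not 3 R 5.
Only serial holds.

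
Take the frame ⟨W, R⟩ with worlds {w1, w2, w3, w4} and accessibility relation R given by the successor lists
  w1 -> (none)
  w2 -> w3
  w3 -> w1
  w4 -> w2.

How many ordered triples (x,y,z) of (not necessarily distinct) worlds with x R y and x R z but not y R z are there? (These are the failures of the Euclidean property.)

Enumerating: (w2,w3,w3), (w3,w1,w1), (w4,w2,w2).

3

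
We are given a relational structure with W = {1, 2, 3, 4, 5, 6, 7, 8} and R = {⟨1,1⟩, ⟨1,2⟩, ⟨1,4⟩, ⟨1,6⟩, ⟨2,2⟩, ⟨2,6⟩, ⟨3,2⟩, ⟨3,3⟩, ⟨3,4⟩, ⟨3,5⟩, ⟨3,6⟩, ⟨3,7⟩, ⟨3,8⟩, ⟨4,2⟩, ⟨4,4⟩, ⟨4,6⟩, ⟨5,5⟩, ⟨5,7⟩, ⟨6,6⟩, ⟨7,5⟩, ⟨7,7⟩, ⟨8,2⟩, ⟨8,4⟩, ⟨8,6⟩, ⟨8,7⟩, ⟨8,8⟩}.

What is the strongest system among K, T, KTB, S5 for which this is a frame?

T

Reflexive (axiom T): yes — every world is R-related to itself.
Symmetric (axiom B): no — 1 R 2 but not 2 R 1.
Euclidean (axiom 5): no — 1 R 2 and 1 R 4, but not 2 R 4.
So F validates K, T; KTB would additionally require R to be symmetric. The strongest is T.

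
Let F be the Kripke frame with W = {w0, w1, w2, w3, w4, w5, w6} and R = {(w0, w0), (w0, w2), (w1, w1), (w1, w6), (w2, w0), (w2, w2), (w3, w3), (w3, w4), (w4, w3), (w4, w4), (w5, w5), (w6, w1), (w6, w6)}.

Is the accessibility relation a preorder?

Yes

Reflexive: yes — every world is R-related to itself.
Transitive: yes — every two-step R-path is closed by a direct edge.
So R is a preorder.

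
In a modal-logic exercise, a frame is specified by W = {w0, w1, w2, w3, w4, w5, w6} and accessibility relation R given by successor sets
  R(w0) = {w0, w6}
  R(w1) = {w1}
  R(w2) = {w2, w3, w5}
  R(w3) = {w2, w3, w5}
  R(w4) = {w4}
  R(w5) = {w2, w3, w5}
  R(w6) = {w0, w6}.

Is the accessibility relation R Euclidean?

Yes

Euclidean: yes — any two successors of a common world are R-related.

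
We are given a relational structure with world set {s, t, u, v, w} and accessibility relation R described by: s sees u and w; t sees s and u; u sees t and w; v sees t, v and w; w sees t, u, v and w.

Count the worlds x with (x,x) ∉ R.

Enumerating: s, t, u.

3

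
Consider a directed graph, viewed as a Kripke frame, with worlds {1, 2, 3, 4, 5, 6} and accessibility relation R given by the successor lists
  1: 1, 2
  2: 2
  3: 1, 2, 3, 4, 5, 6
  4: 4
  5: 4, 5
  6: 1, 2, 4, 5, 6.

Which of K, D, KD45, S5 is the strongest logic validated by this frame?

D

Serial (axiom D): yes — every world has a successor (e.g. 1 R 1).
Euclidean (axiom 5): no — 3 R 1 and 3 R 4, but not 1 R 4.
Transitive (axiom 4): yes — every two-step R-path is closed by a direct edge.
Reflexive (axiom T): yes — every world is R-related to itself.
So F validates K, D; KD45 would additionally require R to be Euclidean. The strongest is D.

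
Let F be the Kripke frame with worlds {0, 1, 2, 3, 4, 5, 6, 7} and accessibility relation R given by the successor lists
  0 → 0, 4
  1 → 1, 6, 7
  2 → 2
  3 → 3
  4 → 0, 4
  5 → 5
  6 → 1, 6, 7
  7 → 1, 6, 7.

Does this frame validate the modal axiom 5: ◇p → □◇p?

The schema 5 characterises exactly the Euclidean frames.
Euclidean: yes — any two successors of a common world are R-related.

Yes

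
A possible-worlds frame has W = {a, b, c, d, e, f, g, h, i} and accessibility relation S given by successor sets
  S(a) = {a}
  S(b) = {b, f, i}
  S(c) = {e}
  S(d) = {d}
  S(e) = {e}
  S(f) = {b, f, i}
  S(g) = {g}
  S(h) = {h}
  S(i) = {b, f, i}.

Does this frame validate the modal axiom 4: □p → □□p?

Yes

The schema 4 characterises exactly the transitive frames.
Transitive: yes — every two-step S-path is closed by a direct edge.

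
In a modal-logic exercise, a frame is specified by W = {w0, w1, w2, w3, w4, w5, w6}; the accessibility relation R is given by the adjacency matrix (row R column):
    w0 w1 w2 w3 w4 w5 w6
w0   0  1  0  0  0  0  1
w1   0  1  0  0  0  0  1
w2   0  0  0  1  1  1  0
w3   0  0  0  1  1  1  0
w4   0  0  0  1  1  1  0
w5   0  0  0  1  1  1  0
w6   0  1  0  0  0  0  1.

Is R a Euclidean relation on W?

Euclidean: yes — any two successors of a common world are R-related.

Yes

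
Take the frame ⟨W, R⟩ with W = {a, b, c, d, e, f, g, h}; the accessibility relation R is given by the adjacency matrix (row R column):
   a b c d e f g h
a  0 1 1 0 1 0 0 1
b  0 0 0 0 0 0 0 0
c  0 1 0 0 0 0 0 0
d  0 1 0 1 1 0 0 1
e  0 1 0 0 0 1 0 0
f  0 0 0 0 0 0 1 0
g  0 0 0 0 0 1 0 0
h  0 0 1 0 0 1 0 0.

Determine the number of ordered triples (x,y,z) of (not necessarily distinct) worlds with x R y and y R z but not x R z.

Enumerating: (a,e,f), (a,h,f), (d,e,f), (d,h,c), (d,h,f), (e,f,g), (f,g,f), (g,f,g), (h,c,b), (h,f,g).

10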